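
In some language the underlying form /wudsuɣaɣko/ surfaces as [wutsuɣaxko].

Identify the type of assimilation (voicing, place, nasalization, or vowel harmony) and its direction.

voicing assimilation, regressive

/d/→[t] /ɣ/→[x].
Each target copies a feature from the following segment, so the direction is regressive.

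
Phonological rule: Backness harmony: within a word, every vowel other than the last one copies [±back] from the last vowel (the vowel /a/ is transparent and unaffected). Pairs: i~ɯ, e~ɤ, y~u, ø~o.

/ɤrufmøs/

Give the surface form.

/ɤ/ harmonizes with /ø/ ([-back]) → [e]
/u/ harmonizes with /ø/ ([-back]) → [y]

[eryfmøs]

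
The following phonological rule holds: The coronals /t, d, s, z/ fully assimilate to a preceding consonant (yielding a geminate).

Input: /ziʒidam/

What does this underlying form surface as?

no segment meets the rule's conditions; no change.

[ziʒidam]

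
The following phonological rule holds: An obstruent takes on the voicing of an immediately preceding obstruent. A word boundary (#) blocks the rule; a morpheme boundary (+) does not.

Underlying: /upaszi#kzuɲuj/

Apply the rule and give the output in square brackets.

/z/ after /s/ (voiceless) → [s]
/z/ after /k/ (voiceless) → [s]

[upassi#ksuɲuj]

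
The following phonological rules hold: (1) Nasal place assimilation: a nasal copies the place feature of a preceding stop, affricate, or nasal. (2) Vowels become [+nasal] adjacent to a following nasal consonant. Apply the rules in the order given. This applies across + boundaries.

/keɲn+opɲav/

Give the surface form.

Rule 1: /n/ after /ɲ/ (palatal) → [ɲ]
Rule 1: /ɲ/ after /p/ (labial) → [m]
After rule 1: keɲɲ+opmav
Rule 2: /e/ before nasal /ɲ/ → [ẽ]

[kẽɲɲ+opmav]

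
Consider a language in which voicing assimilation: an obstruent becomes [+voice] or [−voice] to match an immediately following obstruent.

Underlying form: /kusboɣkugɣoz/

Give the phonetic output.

[kuzboxkugɣoz]

/s/ before /b/ (voiced) → [z]
/ɣ/ before /k/ (voiceless) → [x]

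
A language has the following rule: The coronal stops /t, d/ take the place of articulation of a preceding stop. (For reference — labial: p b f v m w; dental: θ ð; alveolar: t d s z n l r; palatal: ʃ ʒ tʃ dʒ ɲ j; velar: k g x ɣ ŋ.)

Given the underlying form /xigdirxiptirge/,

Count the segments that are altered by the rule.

2

/d/ after /g/ (velar) → [g]
/t/ after /p/ (labial) → [p]
2 segments change.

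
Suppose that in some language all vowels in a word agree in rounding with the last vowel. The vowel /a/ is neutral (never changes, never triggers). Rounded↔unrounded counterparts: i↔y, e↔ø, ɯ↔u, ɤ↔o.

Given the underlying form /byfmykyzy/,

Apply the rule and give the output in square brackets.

no segment meets the rule's conditions; no change.

[byfmykyzy]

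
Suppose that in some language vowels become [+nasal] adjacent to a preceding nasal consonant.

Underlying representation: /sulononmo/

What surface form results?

[sulonõnmõ]

/o/ after nasal /n/ → [õ]
/o/ after nasal /m/ → [õ]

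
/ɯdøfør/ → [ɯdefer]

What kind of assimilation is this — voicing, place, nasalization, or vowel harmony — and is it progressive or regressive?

/ø/→[e] /ø/→[e].
Vowels agree with the first vowel, so the harmony is progressive.

vowel harmony, progressive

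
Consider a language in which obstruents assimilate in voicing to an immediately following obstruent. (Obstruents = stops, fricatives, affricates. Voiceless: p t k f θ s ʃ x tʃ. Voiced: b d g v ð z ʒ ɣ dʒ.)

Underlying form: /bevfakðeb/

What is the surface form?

/v/ before /f/ (voiceless) → [f]
/k/ before /ð/ (voiced) → [g]

[beffagðeb]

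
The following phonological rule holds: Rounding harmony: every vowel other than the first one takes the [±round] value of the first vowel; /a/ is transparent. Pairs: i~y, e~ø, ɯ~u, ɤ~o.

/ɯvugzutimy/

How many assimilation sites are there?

/u/ harmonizes with /ɯ/ ([-round]) → [ɯ]
/u/ harmonizes with /ɯ/ ([-round]) → [ɯ]
/y/ harmonizes with /ɯ/ ([-round]) → [i]
3 segments change.

3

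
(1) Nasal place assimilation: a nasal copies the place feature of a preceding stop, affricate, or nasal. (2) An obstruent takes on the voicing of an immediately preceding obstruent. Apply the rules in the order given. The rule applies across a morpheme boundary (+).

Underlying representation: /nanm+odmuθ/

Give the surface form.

[nann+odnuθ]

Rule 1: /m/ after /n/ (alveolar) → [n]
Rule 1: /m/ after /d/ (alveolar) → [n]
After rule 1: nann+odnuθ
Rule 2: no segment meets the rule's conditions; no change.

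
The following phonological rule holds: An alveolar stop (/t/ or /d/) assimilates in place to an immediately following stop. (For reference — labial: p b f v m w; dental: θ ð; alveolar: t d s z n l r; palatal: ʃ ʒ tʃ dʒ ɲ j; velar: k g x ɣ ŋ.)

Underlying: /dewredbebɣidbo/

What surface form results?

[dewrebbebɣibbo]

/d/ before /b/ (labial) → [b]
/d/ before /b/ (labial) → [b]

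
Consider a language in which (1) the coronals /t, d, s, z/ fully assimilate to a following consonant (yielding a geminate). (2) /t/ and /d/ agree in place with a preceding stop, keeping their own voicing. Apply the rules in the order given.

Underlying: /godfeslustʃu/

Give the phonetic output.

Rule 1: /d/ before /f/ → [f] (total assimilation)
Rule 1: /s/ before /l/ → [l] (total assimilation)
Rule 1: /s/ before /tʃ/ → [tʃ] (total assimilation)
After rule 1: goffellutʃtʃu
Rule 2: no segment meets the rule's conditions; no change.

[goffellutʃtʃu]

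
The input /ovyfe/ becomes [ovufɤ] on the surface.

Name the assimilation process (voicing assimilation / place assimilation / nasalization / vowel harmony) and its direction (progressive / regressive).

vowel harmony, progressive

/y/→[u] /e/→[ɤ].
Vowels agree with the first vowel, so the harmony is progressive.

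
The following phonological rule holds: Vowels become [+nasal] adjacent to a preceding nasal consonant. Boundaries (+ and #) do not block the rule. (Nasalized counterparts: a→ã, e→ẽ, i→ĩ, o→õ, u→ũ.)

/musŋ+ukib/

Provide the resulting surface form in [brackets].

/u/ after nasal /m/ → [ũ]
/u/ after nasal /ŋ/ → [ũ]

[mũsŋ+ũkib]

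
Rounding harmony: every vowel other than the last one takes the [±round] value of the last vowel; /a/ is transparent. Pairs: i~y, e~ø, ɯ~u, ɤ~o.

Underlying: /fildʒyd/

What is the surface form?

/i/ harmonizes with /y/ ([+round]) → [y]

[fyldʒyd]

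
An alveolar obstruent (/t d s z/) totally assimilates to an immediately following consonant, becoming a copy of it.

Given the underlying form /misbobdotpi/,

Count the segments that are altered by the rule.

2

/s/ before /b/ → [b] (total assimilation)
/t/ before /p/ → [p] (total assimilation)
2 segments change.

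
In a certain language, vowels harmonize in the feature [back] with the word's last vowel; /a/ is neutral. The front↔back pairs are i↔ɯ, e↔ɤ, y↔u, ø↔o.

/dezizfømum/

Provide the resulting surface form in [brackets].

/e/ harmonizes with /u/ ([+back]) → [ɤ]
/i/ harmonizes with /u/ ([+back]) → [ɯ]
/ø/ harmonizes with /u/ ([+back]) → [o]

[dɤzɯzfomum]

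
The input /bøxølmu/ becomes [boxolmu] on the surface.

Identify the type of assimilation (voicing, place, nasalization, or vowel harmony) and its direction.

vowel harmony, regressive

/ø/→[o] /ø/→[o].
Vowels agree with the last vowel, so the harmony is regressive.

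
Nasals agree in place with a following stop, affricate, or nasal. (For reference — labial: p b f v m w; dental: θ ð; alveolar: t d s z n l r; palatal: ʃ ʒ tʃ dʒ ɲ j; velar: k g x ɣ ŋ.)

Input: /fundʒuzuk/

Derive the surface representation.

[fuɲdʒuzuk]

/n/ before /dʒ/ (palatal) → [ɲ]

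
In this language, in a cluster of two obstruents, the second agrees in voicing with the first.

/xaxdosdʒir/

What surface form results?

/d/ after /x/ (voiceless) → [t]
/dʒ/ after /s/ (voiceless) → [tʃ]

[xaxtostʃir]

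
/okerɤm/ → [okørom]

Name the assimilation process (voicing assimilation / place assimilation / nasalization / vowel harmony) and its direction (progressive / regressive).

vowel harmony, progressive

/e/→[ø] /ɤ/→[o].
Vowels agree with the first vowel, so the harmony is progressive.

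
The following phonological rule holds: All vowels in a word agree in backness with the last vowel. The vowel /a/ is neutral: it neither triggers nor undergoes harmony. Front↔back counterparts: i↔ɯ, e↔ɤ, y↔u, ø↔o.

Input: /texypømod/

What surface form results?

/e/ harmonizes with /o/ ([+back]) → [ɤ]
/y/ harmonizes with /o/ ([+back]) → [u]
/ø/ harmonizes with /o/ ([+back]) → [o]

[tɤxupomod]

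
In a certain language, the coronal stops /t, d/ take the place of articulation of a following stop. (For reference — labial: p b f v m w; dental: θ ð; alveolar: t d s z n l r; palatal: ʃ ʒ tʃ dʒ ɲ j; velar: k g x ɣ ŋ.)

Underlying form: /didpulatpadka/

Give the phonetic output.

/d/ before /p/ (labial) → [b]
/t/ before /p/ (labial) → [p]
/d/ before /k/ (velar) → [g]

[dibpulappagka]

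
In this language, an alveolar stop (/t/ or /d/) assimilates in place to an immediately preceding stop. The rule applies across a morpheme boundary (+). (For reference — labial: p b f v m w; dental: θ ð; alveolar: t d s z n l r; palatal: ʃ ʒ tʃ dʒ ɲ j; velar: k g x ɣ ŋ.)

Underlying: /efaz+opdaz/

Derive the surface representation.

[efaz+opbaz]

/d/ after /p/ (labial) → [b]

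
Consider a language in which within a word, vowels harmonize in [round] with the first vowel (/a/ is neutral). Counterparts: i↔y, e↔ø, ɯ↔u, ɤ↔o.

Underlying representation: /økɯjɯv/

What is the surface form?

[økujuv]

/ɯ/ harmonizes with /ø/ ([+round]) → [u]
/ɯ/ harmonizes with /ø/ ([+round]) → [u]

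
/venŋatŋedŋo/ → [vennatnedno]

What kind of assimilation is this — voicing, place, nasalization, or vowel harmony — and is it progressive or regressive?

place assimilation, progressive

/ŋ/→[n] /ŋ/→[n] /ŋ/→[n].
Each target copies a feature from the preceding segment, so the direction is progressive.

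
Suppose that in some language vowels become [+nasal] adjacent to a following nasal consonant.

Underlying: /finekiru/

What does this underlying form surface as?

[fĩnekiru]

/i/ before nasal /n/ → [ĩ]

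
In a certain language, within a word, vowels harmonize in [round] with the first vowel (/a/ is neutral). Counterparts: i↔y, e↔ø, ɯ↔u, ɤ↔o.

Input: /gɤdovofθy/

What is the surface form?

/o/ harmonizes with /ɤ/ ([-round]) → [ɤ]
/o/ harmonizes with /ɤ/ ([-round]) → [ɤ]
/y/ harmonizes with /ɤ/ ([-round]) → [i]

[gɤdɤvɤfθi]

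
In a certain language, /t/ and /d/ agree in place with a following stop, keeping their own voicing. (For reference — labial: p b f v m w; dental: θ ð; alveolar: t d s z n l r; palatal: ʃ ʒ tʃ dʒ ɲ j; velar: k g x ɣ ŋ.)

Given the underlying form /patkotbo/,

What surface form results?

/t/ before /k/ (velar) → [k]
/t/ before /b/ (labial) → [p]

[pakkopbo]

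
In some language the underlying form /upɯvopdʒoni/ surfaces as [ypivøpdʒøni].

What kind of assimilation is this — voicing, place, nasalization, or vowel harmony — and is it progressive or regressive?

vowel harmony, regressive

/u/→[y] /ɯ/→[i] /o/→[ø] /o/→[ø].
Vowels agree with the last vowel, so the harmony is regressive.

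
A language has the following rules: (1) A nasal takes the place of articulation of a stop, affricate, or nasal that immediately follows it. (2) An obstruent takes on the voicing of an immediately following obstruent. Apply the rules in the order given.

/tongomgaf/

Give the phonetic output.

[toŋgoŋgaf]

Rule 1: /n/ before /g/ (velar) → [ŋ]
Rule 1: /m/ before /g/ (velar) → [ŋ]
After rule 1: toŋgoŋgaf
Rule 2: no segment meets the rule's conditions; no change.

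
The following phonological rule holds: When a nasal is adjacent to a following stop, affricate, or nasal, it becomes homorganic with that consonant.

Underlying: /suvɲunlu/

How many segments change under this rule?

No segment meets the rule's conditions.

0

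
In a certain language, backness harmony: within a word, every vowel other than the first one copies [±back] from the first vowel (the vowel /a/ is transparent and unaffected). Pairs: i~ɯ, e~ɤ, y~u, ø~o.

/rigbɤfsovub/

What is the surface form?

[rigbefsøvyb]

/ɤ/ harmonizes with /i/ ([-back]) → [e]
/o/ harmonizes with /i/ ([-back]) → [ø]
/u/ harmonizes with /i/ ([-back]) → [y]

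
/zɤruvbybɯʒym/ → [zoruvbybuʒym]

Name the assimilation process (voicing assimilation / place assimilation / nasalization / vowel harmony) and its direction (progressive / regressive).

/ɤ/→[o] /ɯ/→[u].
Vowels agree with the last vowel, so the harmony is regressive.

vowel harmony, regressive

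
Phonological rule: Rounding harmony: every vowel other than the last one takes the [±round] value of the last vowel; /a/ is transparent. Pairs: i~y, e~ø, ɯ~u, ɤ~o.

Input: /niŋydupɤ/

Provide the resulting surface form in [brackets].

/y/ harmonizes with /ɤ/ ([-round]) → [i]
/u/ harmonizes with /ɤ/ ([-round]) → [ɯ]

[niŋidɯpɤ]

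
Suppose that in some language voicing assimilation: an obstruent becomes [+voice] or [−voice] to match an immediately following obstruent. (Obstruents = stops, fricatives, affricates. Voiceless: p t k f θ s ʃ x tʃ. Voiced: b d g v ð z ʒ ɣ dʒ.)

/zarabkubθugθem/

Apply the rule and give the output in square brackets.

[zarapkupθukθem]

/b/ before /k/ (voiceless) → [p]
/b/ before /θ/ (voiceless) → [p]
/g/ before /θ/ (voiceless) → [k]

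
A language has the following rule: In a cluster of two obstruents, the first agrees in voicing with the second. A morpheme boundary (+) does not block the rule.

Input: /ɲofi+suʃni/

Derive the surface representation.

[ɲofi+suʃni]

no segment meets the rule's conditions; no change.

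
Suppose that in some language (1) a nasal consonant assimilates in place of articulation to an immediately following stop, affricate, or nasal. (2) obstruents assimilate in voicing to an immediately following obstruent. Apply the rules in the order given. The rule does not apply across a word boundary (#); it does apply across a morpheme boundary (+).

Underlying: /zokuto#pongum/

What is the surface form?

Rule 1: /n/ before /g/ (velar) → [ŋ]
After rule 1: zokuto#poŋgum
Rule 2: no segment meets the rule's conditions; no change.

[zokuto#poŋgum]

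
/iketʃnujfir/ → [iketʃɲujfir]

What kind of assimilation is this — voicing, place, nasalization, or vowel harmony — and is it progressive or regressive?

/n/→[ɲ].
Each target copies a feature from the preceding segment, so the direction is progressive.

place assimilation, progressive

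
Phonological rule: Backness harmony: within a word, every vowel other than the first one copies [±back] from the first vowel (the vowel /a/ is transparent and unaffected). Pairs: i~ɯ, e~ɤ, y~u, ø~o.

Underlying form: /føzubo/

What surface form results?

/u/ harmonizes with /ø/ ([-back]) → [y]
/o/ harmonizes with /ø/ ([-back]) → [ø]

[føzybø]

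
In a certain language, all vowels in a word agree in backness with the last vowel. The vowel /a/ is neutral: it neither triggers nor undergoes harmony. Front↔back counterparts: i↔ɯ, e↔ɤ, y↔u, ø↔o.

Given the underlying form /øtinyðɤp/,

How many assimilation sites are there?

3

/ø/ harmonizes with /ɤ/ ([+back]) → [o]
/i/ harmonizes with /ɤ/ ([+back]) → [ɯ]
/y/ harmonizes with /ɤ/ ([+back]) → [u]
3 segments change.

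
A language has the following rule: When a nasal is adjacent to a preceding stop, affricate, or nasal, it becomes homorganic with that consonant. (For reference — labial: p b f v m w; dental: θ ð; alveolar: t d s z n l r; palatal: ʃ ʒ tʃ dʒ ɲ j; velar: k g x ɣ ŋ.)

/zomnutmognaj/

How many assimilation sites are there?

3

/n/ after /m/ (labial) → [m]
/m/ after /t/ (alveolar) → [n]
/n/ after /g/ (velar) → [ŋ]
3 segments change.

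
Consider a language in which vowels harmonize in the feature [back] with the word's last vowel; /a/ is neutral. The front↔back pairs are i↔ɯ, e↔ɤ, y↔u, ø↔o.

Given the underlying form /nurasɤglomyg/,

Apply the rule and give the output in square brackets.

[nyraseglømyg]

/u/ harmonizes with /y/ ([-back]) → [y]
/ɤ/ harmonizes with /y/ ([-back]) → [e]
/o/ harmonizes with /y/ ([-back]) → [ø]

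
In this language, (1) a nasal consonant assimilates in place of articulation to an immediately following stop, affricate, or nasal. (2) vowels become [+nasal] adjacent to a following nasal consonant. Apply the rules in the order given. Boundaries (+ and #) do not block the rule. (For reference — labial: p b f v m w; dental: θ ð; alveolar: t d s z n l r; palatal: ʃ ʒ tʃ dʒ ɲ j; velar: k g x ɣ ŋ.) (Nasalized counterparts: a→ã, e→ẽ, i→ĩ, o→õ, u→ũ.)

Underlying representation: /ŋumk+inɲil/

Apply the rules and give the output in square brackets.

Rule 1: /m/ before /k/ (velar) → [ŋ]
Rule 1: /n/ before /ɲ/ (palatal) → [ɲ]
After rule 1: ŋuŋk+iɲɲil
Rule 2: /u/ before nasal /ŋ/ → [ũ]
Rule 2: /i/ before nasal /ɲ/ → [ĩ]

[ŋũŋk+ĩɲɲil]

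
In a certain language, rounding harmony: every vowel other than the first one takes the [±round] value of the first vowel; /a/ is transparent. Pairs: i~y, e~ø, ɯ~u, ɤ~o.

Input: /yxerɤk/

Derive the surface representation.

/e/ harmonizes with /y/ ([+round]) → [ø]
/ɤ/ harmonizes with /y/ ([+round]) → [o]

[yxørok]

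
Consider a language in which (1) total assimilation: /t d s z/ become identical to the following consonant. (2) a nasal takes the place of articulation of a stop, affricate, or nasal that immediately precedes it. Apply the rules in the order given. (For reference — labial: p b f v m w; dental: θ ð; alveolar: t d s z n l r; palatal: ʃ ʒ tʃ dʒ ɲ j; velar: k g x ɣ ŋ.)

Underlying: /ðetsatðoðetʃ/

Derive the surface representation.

[ðessaððoðetʃ]

Rule 1: /t/ before /s/ → [s] (total assimilation)
Rule 1: /t/ before /ð/ → [ð] (total assimilation)
After rule 1: ðessaððoðetʃ
Rule 2: no segment meets the rule's conditions; no change.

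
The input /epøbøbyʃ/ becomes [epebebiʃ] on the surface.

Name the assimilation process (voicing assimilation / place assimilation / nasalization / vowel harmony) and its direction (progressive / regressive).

vowel harmony, progressive

/ø/→[e] /ø/→[e] /y/→[i].
Vowels agree with the first vowel, so the harmony is progressive.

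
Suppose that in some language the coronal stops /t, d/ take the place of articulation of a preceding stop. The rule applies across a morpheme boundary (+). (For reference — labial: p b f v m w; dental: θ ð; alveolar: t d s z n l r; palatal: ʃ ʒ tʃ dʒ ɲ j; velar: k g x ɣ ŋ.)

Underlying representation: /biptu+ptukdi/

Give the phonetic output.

[bippu+ppukgi]

/t/ after /p/ (labial) → [p]
/t/ after /p/ (labial) → [p]
/d/ after /k/ (velar) → [g]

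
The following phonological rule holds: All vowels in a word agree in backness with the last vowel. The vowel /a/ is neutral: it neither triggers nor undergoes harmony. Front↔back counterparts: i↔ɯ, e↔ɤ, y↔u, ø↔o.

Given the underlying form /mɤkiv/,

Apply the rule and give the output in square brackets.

/ɤ/ harmonizes with /i/ ([-back]) → [e]

[mekiv]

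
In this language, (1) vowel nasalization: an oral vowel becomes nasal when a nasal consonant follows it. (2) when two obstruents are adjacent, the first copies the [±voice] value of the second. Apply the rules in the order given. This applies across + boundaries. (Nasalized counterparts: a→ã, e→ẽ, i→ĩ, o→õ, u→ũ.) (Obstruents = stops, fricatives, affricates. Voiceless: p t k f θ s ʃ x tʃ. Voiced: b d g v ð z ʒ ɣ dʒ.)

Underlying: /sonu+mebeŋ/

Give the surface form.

[sõnũ+mebẽŋ]

Rule 1: /o/ before nasal /n/ → [õ]
Rule 1: /u/ before nasal /m/ → [ũ]
Rule 1: /e/ before nasal /ŋ/ → [ẽ]
After rule 1: sõnũ+mebẽŋ
Rule 2: no segment meets the rule's conditions; no change.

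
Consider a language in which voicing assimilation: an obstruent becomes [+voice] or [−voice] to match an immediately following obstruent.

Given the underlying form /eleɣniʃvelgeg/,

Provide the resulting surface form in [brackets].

[eleɣniʒvelgeg]

/ʃ/ before /v/ (voiced) → [ʒ]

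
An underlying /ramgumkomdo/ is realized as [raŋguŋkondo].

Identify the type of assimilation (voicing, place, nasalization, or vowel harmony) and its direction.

/m/→[ŋ] /m/→[ŋ] /m/→[n].
Each target copies a feature from the following segment, so the direction is regressive.

place assimilation, regressive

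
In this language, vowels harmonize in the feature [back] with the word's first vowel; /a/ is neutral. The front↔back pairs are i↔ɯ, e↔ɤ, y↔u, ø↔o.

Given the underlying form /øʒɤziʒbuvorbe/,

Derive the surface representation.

[øʒeziʒbyvørbe]

/ɤ/ harmonizes with /ø/ ([-back]) → [e]
/u/ harmonizes with /ø/ ([-back]) → [y]
/o/ harmonizes with /ø/ ([-back]) → [ø]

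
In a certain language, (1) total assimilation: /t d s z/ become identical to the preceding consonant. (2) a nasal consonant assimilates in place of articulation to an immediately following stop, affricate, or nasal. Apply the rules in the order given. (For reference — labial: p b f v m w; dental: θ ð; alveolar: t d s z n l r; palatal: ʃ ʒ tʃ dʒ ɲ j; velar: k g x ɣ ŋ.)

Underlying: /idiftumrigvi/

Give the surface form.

Rule 1: /t/ after /f/ → [f] (total assimilation)
After rule 1: idiffumrigvi
Rule 2: no segment meets the rule's conditions; no change.

[idiffumrigvi]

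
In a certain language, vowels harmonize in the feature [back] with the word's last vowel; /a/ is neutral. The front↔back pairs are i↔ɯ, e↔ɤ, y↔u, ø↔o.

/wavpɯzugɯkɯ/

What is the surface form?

[wavpɯzugɯkɯ]

no segment meets the rule's conditions; no change.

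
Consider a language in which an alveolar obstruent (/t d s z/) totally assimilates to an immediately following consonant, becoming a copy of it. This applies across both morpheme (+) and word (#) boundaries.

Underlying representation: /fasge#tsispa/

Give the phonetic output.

[fagge#ssippa]

/s/ before /g/ → [g] (total assimilation)
/t/ before /s/ → [s] (total assimilation)
/s/ before /p/ → [p] (total assimilation)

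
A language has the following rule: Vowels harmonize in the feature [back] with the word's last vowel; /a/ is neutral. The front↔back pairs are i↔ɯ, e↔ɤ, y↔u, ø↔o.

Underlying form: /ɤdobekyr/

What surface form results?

[edøbekyr]

/ɤ/ harmonizes with /y/ ([-back]) → [e]
/o/ harmonizes with /y/ ([-back]) → [ø]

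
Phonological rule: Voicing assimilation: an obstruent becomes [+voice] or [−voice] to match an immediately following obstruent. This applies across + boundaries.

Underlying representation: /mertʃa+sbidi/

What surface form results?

[mertʃa+zbidi]

/s/ before /b/ (voiced) → [z]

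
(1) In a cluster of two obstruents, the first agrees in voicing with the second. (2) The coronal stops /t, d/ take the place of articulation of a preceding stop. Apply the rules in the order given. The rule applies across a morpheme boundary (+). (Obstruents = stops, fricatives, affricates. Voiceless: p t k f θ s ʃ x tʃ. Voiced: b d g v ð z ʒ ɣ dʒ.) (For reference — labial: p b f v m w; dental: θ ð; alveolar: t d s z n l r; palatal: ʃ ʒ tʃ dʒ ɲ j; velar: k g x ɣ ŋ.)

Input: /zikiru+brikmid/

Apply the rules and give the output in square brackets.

Rule 1: no segment meets the rule's conditions; no change.
After rule 1: zikiru+brikmid
Rule 2: no segment meets the rule's conditions; no change.

[zikiru+brikmid]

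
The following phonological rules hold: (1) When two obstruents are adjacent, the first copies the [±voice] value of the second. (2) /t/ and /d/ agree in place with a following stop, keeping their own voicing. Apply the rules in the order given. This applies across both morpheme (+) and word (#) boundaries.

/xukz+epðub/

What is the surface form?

Rule 1: /k/ before /z/ (voiced) → [g]
Rule 1: /p/ before /ð/ (voiced) → [b]
After rule 1: xugz+ebðub
Rule 2: no segment meets the rule's conditions; no change.

[xugz+ebðub]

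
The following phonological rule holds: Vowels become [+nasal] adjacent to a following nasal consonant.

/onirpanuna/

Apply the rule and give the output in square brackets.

[õnirpãnũna]

/o/ before nasal /n/ → [õ]
/a/ before nasal /n/ → [ã]
/u/ before nasal /n/ → [ũ]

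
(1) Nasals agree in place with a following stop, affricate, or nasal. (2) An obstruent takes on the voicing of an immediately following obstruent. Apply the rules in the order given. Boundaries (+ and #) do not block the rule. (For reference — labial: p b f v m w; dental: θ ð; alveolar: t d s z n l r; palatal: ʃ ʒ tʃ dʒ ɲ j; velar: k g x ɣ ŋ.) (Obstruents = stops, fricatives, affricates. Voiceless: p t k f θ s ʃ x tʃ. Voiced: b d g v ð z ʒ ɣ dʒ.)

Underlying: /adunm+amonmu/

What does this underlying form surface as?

[adumm+amommu]

Rule 1: /n/ before /m/ (labial) → [m]
Rule 1: /n/ before /m/ (labial) → [m]
After rule 1: adumm+amommu
Rule 2: no segment meets the rule's conditions; no change.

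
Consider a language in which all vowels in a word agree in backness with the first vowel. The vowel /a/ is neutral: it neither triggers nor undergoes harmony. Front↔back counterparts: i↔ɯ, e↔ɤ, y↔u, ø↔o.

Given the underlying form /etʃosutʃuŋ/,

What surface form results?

[etʃøsytʃyŋ]

/o/ harmonizes with /e/ ([-back]) → [ø]
/u/ harmonizes with /e/ ([-back]) → [y]
/u/ harmonizes with /e/ ([-back]) → [y]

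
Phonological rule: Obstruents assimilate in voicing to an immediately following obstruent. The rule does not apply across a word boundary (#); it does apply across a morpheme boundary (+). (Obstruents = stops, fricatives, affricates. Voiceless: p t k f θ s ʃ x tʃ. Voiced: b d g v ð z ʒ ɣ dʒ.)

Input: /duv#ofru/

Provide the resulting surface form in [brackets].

[duv#ofru]

no segment meets the rule's conditions; no change.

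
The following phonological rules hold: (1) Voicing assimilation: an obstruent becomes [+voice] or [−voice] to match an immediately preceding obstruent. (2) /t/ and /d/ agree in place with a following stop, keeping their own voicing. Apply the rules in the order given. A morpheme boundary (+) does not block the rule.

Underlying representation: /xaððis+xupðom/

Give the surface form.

Rule 1: /ð/ after /p/ (voiceless) → [θ]
After rule 1: xaððis+xupθom
Rule 2: no segment meets the rule's conditions; no change.

[xaððis+xupθom]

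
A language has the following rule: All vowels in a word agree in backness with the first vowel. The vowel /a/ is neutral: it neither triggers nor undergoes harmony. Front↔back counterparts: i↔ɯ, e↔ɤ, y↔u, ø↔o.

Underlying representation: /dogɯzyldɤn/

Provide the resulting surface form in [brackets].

/y/ harmonizes with /o/ ([+back]) → [u]

[dogɯzuldɤn]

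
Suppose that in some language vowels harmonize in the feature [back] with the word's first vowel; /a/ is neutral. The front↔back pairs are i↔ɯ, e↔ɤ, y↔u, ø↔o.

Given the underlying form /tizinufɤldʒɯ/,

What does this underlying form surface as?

[tizinyfeldʒi]

/u/ harmonizes with /i/ ([-back]) → [y]
/ɤ/ harmonizes with /i/ ([-back]) → [e]
/ɯ/ harmonizes with /i/ ([-back]) → [i]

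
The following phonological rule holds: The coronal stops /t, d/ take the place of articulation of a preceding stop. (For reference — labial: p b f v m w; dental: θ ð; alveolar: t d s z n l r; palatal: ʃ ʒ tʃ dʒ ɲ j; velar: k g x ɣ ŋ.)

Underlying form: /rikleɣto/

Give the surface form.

[rikleɣto]

no segment meets the rule's conditions; no change.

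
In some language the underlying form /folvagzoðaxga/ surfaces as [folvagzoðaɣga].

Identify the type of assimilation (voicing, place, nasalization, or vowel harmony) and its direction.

/x/→[ɣ].
Each target copies a feature from the following segment, so the direction is regressive.

voicing assimilation, regressive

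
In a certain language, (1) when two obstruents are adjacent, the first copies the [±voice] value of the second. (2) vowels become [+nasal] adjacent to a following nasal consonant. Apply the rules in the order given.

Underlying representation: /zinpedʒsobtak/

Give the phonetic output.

Rule 1: /dʒ/ before /s/ (voiceless) → [tʃ]
Rule 1: /b/ before /t/ (voiceless) → [p]
After rule 1: zinpetʃsoptak
Rule 2: /i/ before nasal /n/ → [ĩ]

[zĩnpetʃsoptak]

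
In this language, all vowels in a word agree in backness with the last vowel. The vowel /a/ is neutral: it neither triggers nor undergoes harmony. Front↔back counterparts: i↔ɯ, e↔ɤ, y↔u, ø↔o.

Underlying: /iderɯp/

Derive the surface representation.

[ɯdɤrɯp]

/i/ harmonizes with /ɯ/ ([+back]) → [ɯ]
/e/ harmonizes with /ɯ/ ([+back]) → [ɤ]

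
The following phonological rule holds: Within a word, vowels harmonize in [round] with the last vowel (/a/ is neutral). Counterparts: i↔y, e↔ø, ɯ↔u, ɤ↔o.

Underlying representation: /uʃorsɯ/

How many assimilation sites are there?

2

/u/ harmonizes with /ɯ/ ([-round]) → [ɯ]
/o/ harmonizes with /ɯ/ ([-round]) → [ɤ]
2 segments change.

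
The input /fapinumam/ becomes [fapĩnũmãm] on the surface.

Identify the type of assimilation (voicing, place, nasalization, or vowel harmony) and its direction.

/i/→[ĩ] /u/→[ũ] /a/→[ã].
Each target copies a feature from the following segment, so the direction is regressive.

nasalization, regressive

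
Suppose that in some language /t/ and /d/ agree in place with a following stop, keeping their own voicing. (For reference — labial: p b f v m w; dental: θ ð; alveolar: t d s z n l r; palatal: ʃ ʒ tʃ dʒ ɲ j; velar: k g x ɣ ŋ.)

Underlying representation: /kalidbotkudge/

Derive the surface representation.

[kalibbokkugge]

/d/ before /b/ (labial) → [b]
/t/ before /k/ (velar) → [k]
/d/ before /g/ (velar) → [g]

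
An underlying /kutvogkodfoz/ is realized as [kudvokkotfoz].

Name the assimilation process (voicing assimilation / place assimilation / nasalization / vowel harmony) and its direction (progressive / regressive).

voicing assimilation, regressive

/t/→[d] /g/→[k] /d/→[t].
Each target copies a feature from the following segment, so the direction is regressive.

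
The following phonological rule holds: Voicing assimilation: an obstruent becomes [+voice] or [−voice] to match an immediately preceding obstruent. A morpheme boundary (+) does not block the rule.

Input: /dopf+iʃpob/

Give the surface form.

no segment meets the rule's conditions; no change.

[dopf+iʃpob]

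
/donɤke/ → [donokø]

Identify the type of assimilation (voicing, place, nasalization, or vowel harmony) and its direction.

vowel harmony, progressive

/ɤ/→[o] /e/→[ø].
Vowels agree with the first vowel, so the harmony is progressive.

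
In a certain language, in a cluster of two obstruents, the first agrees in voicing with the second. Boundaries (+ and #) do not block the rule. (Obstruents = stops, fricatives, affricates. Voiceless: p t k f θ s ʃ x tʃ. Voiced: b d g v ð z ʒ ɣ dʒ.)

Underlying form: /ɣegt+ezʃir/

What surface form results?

/g/ before /t/ (voiceless) → [k]
/z/ before /ʃ/ (voiceless) → [s]

[ɣekt+esʃir]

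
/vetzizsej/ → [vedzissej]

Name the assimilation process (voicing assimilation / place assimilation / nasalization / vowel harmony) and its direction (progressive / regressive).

/t/→[d] /z/→[s].
Each target copies a feature from the following segment, so the direction is regressive.

voicing assimilation, regressive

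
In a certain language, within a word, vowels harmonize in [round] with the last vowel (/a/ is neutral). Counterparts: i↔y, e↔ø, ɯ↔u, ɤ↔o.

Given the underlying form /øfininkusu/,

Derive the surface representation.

/i/ harmonizes with /u/ ([+round]) → [y]
/i/ harmonizes with /u/ ([+round]) → [y]

[øfynynkusu]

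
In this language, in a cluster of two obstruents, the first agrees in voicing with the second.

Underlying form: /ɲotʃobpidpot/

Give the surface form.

/b/ before /p/ (voiceless) → [p]
/d/ before /p/ (voiceless) → [t]

[ɲotʃoppitpot]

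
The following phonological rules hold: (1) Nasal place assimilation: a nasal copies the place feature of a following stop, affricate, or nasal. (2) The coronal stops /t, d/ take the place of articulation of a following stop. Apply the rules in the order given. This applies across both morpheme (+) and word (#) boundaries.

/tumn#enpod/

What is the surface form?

[tunn#empod]

Rule 1: /m/ before /n/ (alveolar) → [n]
Rule 1: /n/ before /p/ (labial) → [m]
After rule 1: tunn#empod
Rule 2: no segment meets the rule's conditions; no change.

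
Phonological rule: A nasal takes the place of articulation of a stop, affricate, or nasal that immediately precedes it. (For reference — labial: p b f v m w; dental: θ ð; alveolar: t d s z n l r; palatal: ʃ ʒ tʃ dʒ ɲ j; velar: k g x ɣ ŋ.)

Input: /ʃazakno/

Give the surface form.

/n/ after /k/ (velar) → [ŋ]

[ʃazakŋo]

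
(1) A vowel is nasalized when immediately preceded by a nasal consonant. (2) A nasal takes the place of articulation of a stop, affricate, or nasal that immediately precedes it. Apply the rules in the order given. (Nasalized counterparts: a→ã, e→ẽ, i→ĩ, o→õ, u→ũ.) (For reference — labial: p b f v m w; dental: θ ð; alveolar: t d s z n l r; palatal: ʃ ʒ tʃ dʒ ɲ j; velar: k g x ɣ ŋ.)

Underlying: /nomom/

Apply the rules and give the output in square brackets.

Rule 1: /o/ after nasal /n/ → [õ]
Rule 1: /o/ after nasal /m/ → [õ]
After rule 1: nõmõm
Rule 2: no segment meets the rule's conditions; no change.

[nõmõm]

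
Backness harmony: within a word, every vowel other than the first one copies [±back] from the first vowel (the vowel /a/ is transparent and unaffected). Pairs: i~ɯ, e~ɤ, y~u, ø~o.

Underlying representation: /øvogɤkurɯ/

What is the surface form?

[øvøgekyri]

/o/ harmonizes with /ø/ ([-back]) → [ø]
/ɤ/ harmonizes with /ø/ ([-back]) → [e]
/u/ harmonizes with /ø/ ([-back]) → [y]
/ɯ/ harmonizes with /ø/ ([-back]) → [i]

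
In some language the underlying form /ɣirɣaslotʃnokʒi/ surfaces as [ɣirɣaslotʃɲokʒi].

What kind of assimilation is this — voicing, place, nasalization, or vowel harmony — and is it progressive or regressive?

place assimilation, progressive

/n/→[ɲ].
Each target copies a feature from the preceding segment, so the direction is progressive.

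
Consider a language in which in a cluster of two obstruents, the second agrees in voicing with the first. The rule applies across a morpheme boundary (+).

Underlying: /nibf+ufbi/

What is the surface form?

/f/ after /b/ (voiced) → [v]
/b/ after /f/ (voiceless) → [p]

[nibv+ufpi]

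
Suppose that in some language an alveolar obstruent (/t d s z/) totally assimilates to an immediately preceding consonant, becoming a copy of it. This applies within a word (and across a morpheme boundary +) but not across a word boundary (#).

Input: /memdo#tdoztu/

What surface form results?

[memmo#ttozzu]

/d/ after /m/ → [m] (total assimilation)
/d/ after /t/ → [t] (total assimilation)
/t/ after /z/ → [z] (total assimilation)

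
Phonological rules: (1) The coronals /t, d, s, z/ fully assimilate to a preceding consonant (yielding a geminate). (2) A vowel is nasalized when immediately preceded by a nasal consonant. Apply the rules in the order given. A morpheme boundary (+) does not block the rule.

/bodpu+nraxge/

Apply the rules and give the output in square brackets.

Rule 1: no segment meets the rule's conditions; no change.
After rule 1: bodpu+nraxge
Rule 2: no segment meets the rule's conditions; no change.

[bodpu+nraxge]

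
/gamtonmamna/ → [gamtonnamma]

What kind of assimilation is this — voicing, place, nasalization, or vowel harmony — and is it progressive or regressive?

place assimilation, progressive

/m/→[n] /n/→[m].
Each target copies a feature from the preceding segment, so the direction is progressive.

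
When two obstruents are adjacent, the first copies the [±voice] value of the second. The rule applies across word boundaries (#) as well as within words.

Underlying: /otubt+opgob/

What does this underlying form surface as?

/b/ before /t/ (voiceless) → [p]
/p/ before /g/ (voiced) → [b]

[otupt+obgob]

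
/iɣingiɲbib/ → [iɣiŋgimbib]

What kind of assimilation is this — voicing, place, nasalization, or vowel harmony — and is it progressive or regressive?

place assimilation, regressive

/n/→[ŋ] /ɲ/→[m].
Each target copies a feature from the following segment, so the direction is regressive.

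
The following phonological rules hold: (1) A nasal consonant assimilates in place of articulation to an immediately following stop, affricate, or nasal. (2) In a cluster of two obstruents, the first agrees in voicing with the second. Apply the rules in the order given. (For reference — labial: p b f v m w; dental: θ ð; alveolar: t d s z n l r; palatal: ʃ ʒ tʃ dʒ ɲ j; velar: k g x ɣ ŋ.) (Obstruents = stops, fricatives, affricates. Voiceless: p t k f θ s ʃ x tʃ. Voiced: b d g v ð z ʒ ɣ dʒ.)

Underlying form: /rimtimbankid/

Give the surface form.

[rintimbaŋkid]

Rule 1: /m/ before /t/ (alveolar) → [n]
Rule 1: /n/ before /k/ (velar) → [ŋ]
After rule 1: rintimbaŋkid
Rule 2: no segment meets the rule's conditions; no change.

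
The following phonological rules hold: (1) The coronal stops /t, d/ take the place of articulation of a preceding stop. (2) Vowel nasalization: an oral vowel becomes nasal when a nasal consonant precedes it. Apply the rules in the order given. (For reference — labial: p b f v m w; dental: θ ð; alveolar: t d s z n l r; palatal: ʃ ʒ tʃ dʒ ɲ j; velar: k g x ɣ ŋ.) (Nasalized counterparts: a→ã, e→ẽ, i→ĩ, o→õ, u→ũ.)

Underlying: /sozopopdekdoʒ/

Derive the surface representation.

Rule 1: /d/ after /p/ (labial) → [b]
Rule 1: /d/ after /k/ (velar) → [g]
After rule 1: sozopopbekgoʒ
Rule 2: no segment meets the rule's conditions; no change.

[sozopopbekgoʒ]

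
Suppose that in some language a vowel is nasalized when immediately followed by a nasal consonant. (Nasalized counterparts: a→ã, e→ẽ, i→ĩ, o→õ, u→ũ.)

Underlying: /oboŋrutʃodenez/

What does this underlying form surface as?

/o/ before nasal /ŋ/ → [õ]
/e/ before nasal /n/ → [ẽ]

[obõŋrutʃodẽnez]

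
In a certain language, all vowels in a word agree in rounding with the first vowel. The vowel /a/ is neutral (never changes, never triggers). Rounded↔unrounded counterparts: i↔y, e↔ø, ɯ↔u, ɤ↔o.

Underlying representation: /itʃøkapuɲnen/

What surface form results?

[itʃekapɯɲnen]

/ø/ harmonizes with /i/ ([-round]) → [e]
/u/ harmonizes with /i/ ([-round]) → [ɯ]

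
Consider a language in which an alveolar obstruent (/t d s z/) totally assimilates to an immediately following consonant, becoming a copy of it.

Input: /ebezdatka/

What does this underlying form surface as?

/z/ before /d/ → [d] (total assimilation)
/t/ before /k/ → [k] (total assimilation)

[ebeddakka]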